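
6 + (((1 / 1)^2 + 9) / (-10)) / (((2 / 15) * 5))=9 / 2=4.50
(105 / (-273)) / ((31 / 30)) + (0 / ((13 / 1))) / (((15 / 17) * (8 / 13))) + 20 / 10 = 1.63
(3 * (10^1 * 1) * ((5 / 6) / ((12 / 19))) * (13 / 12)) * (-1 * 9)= -6175 / 16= -385.94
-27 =-27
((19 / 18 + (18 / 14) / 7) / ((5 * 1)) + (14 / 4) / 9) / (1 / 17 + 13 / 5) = 1326 / 5537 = 0.24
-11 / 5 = -2.20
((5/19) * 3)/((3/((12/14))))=30/133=0.23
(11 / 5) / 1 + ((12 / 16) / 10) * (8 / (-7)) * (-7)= 14 / 5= 2.80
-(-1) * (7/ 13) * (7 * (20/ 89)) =980/ 1157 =0.85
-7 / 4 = -1.75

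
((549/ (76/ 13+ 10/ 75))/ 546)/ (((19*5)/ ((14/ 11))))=549/ 243694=0.00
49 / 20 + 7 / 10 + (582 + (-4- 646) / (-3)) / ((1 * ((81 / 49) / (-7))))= -16421251 / 4860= -3378.86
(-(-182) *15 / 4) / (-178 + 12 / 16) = -2730 / 709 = -3.85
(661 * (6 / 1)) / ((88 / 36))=17847 / 11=1622.45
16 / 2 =8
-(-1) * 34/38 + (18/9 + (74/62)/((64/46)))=3.75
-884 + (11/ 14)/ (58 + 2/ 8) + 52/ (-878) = -632984704/ 716009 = -884.05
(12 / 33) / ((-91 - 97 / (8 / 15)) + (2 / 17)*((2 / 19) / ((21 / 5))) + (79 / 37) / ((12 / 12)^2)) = -0.00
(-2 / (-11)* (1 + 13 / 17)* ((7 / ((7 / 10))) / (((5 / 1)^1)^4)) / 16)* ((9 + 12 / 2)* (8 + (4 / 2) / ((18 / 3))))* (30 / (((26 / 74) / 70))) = 582750 / 2431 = 239.72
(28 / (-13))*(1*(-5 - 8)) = 28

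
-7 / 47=-0.15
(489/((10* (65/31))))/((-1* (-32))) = 15159/20800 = 0.73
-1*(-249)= 249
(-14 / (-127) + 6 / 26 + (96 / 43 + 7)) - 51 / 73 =45994245 / 5182489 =8.87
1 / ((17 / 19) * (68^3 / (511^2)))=4961299 / 5345344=0.93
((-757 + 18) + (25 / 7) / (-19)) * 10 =-7391.88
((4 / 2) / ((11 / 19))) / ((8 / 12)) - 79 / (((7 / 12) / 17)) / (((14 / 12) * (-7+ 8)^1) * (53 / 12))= -12615843 / 28567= -441.62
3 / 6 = 1 / 2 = 0.50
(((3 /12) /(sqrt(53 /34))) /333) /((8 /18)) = sqrt(1802) /31376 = 0.00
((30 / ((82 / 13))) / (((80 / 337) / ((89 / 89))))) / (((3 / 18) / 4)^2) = 473148 / 41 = 11540.20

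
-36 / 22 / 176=-9 / 968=-0.01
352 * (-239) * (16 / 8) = -168256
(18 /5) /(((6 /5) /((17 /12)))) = 17 /4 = 4.25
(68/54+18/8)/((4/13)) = 4927/432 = 11.41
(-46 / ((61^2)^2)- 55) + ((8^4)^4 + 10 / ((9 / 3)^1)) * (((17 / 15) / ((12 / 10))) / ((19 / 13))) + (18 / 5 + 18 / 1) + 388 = 181888800740283.58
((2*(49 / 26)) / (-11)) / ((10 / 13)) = -49 / 110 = -0.45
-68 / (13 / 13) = -68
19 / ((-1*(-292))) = 19 / 292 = 0.07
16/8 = 2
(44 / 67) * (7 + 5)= 528 / 67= 7.88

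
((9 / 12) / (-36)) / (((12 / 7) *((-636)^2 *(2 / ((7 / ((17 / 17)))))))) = -49 / 465979392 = -0.00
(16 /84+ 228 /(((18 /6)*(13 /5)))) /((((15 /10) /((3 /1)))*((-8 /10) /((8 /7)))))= -160640 /1911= -84.06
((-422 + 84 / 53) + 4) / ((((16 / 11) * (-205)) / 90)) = 1092465 / 8692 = 125.69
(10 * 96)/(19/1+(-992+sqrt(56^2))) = -1.05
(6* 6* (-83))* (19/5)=-56772/5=-11354.40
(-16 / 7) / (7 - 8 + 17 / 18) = 288 / 7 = 41.14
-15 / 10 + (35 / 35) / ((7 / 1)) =-19 / 14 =-1.36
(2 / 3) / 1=2 / 3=0.67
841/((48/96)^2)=3364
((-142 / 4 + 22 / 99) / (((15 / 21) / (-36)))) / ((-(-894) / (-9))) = -2667 / 149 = -17.90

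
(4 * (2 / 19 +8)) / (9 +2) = 56 / 19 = 2.95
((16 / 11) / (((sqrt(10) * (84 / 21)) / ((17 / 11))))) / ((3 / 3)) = 34 * sqrt(10) / 605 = 0.18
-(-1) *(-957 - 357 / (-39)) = -12322 / 13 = -947.85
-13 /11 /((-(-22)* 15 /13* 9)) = -169 /32670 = -0.01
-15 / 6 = -5 / 2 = -2.50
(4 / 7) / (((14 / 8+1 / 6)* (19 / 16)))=768 / 3059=0.25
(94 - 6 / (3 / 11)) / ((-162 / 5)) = -20 / 9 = -2.22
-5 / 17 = -0.29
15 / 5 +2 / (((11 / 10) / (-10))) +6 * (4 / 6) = -123 / 11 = -11.18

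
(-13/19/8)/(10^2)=-13/15200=-0.00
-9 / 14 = -0.64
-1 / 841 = -0.00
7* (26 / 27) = 182 / 27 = 6.74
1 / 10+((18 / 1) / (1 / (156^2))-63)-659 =4373261 / 10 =437326.10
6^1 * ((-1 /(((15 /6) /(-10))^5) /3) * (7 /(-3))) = -14336 /3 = -4778.67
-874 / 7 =-124.86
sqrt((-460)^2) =460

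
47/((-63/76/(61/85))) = -40.69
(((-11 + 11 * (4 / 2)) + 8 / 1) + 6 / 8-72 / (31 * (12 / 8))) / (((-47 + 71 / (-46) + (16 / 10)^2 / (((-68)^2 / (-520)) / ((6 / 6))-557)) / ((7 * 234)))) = -7819166271735 / 12732334477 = -614.12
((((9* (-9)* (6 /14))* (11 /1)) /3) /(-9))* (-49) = -693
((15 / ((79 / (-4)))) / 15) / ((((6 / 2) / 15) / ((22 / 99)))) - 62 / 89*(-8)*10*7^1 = 24682360 / 63279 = 390.06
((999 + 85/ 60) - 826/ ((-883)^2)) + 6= 9416294141/ 9356268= 1006.42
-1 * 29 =-29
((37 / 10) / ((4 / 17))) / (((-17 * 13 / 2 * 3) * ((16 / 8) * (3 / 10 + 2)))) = -37 / 3588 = -0.01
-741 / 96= -247 / 32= -7.72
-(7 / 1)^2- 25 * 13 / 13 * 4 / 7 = -443 / 7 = -63.29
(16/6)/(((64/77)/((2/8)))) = 77/96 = 0.80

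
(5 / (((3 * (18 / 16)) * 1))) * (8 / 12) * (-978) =-26080 / 27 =-965.93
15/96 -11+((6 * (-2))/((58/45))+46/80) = -90847/4640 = -19.58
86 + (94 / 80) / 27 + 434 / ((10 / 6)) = 374159 / 1080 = 346.44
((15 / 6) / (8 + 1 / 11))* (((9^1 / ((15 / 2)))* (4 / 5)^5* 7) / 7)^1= 33792 / 278125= 0.12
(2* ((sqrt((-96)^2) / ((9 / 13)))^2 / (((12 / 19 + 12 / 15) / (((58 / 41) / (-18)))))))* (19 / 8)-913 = -334627001 / 56457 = -5927.11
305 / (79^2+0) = 305 / 6241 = 0.05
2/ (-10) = -1/ 5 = -0.20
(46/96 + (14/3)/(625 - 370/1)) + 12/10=20777/12240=1.70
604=604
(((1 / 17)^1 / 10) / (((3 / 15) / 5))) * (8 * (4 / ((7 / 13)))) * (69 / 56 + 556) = 4056650 / 833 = 4869.93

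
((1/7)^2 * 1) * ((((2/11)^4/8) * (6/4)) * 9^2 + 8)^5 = 22274297911956187657035851/32964749751695440450849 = 675.70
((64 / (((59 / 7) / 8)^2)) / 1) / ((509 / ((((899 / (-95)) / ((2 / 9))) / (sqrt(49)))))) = -115992576 / 168323755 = -0.69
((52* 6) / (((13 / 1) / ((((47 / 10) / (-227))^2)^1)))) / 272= 6627 / 175198600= 0.00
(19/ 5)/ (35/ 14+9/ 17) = 646/ 515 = 1.25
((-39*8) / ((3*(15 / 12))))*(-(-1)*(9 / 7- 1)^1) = -832 / 35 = -23.77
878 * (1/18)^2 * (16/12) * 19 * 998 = 16648636/243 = 68512.91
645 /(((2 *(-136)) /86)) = -27735 /136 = -203.93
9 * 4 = 36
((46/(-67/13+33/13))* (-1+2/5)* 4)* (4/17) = 14352/1445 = 9.93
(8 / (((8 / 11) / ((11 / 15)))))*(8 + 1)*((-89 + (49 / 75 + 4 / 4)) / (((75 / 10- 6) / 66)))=-34877524 / 125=-279020.19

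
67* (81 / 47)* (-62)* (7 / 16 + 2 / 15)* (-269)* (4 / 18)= 229631043 / 940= 244288.34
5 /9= 0.56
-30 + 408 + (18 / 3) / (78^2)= 383293 / 1014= 378.00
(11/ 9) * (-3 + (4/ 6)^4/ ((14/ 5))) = -18271/ 5103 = -3.58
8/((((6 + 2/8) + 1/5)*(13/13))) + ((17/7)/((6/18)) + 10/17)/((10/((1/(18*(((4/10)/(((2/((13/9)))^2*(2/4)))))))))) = 13958897/10377276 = 1.35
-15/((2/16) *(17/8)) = -960/17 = -56.47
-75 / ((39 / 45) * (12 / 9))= -3375 / 52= -64.90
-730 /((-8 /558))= 101835 /2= 50917.50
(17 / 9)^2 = 289 / 81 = 3.57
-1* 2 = -2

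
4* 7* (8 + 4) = 336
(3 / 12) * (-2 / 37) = -1 / 74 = -0.01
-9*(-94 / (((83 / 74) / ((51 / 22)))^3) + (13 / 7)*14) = 5506333404840 / 761048497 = 7235.19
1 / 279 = 0.00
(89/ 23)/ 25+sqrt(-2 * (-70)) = 89/ 575+2 * sqrt(35) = 11.99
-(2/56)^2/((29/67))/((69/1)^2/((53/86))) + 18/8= 20945616025/9309164256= 2.25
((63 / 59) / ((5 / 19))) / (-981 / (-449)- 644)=-537453 / 85011625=-0.01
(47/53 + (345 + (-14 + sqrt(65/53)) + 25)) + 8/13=358.61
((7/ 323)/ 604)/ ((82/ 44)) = 77/ 3999386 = 0.00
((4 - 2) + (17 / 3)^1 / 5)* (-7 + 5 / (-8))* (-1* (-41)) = -117547 / 120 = -979.56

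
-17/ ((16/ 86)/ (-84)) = 15351/ 2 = 7675.50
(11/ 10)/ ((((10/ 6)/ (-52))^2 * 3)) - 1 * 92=33116/ 125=264.93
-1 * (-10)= 10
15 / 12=5 / 4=1.25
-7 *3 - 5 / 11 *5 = -256 / 11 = -23.27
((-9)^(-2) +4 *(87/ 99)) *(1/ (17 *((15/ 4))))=12572/ 227205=0.06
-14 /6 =-7 /3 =-2.33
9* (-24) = -216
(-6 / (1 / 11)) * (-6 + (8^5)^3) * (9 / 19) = -20899517020762644 / 19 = -1099974580040139.16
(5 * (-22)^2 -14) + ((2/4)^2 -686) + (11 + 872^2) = 3048461/4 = 762115.25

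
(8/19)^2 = 64/361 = 0.18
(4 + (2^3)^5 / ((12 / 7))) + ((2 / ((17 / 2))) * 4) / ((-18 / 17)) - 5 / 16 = 2752915 / 144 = 19117.47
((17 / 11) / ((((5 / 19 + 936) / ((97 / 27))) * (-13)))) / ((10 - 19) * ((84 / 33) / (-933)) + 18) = -9743941 / 385013766618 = -0.00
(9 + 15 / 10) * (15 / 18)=35 / 4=8.75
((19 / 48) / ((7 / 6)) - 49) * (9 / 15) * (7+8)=-24525 / 56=-437.95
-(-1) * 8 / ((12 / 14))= 28 / 3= 9.33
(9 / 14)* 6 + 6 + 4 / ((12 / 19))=340 / 21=16.19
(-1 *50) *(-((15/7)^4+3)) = 2891400/2401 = 1204.25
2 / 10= 0.20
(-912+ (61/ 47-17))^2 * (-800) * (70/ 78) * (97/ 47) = -132396949776000/ 103823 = -1275217916.80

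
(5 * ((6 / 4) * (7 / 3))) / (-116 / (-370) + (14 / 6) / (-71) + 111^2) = 1379175 / 971040128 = 0.00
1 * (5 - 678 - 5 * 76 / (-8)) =-1251 / 2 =-625.50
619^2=383161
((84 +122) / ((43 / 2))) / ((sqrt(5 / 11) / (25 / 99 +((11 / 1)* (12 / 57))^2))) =82683868* sqrt(55) / 7683885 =79.80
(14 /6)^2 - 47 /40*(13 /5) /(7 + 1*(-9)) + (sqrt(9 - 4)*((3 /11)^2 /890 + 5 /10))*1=26927*sqrt(5) /53845 + 25099 /3600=8.09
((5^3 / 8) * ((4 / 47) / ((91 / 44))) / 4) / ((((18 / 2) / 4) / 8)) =22000 / 38493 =0.57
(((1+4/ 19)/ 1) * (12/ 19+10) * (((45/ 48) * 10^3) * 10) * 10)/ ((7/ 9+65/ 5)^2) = 8820140625/ 1387684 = 6356.02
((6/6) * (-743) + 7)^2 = 541696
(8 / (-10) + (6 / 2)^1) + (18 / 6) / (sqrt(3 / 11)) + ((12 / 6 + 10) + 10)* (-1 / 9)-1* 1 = -56 / 45 + sqrt(33) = 4.50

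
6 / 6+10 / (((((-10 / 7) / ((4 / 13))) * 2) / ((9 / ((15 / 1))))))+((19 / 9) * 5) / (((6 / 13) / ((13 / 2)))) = 1046059 / 7020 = 149.01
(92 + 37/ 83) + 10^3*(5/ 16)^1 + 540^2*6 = 290500821/ 166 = 1750004.95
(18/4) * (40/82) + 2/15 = 1432/615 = 2.33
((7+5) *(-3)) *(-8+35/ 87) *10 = 79320/ 29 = 2735.17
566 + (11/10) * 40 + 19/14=8559/14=611.36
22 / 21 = 1.05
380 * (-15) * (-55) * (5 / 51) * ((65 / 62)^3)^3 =2705493614449462890625 / 57532617821620096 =47025.39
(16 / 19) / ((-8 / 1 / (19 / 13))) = -2 / 13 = -0.15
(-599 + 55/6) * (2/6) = -3539/18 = -196.61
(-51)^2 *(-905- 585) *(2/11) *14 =-108513720/11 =-9864883.64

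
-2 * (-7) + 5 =19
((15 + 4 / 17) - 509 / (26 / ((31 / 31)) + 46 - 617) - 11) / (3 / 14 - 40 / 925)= 24808574 / 820879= 30.22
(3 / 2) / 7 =3 / 14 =0.21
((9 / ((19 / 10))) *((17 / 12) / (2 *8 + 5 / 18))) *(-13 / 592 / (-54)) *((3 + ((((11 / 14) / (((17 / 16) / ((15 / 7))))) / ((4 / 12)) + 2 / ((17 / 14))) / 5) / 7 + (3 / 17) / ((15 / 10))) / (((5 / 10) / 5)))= 6254755 / 1130412752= 0.01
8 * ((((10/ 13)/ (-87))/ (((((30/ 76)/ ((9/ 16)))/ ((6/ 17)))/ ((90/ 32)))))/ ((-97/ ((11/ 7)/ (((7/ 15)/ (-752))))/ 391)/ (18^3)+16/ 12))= -10672705216800/ 142225067906441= -0.08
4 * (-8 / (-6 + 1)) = 32 / 5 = 6.40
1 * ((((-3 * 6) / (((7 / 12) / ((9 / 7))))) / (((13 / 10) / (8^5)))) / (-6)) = 106168320 / 637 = 166669.26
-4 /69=-0.06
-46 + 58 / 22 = -477 / 11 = -43.36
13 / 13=1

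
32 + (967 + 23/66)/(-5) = -161.47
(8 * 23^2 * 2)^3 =606355001344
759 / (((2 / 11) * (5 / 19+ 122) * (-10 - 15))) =-6897 / 5050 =-1.37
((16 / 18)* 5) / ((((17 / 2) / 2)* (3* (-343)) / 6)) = -320 / 52479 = -0.01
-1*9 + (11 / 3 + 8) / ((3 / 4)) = 59 / 9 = 6.56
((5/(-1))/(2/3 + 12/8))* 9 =-270/13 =-20.77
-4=-4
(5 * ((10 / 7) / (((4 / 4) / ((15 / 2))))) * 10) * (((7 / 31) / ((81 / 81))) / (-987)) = -1250 / 10199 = -0.12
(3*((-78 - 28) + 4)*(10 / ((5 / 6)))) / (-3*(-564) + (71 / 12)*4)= -11016 / 5147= -2.14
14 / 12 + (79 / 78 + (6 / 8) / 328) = 111637 / 51168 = 2.18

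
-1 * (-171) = 171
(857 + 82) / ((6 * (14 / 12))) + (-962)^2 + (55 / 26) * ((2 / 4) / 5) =336910521 / 364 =925578.35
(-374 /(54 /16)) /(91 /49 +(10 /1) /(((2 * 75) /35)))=-238 /9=-26.44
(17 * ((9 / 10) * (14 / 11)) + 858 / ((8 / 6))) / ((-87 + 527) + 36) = 72927 / 52360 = 1.39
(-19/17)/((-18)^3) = 19/99144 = 0.00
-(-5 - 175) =180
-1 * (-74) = 74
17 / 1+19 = 36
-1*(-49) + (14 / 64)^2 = 50225 / 1024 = 49.05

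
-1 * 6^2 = -36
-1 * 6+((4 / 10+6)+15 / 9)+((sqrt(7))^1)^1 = 31 / 15+sqrt(7) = 4.71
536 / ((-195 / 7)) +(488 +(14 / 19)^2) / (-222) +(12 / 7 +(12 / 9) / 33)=-11844987634 / 601666065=-19.69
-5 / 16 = -0.31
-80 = -80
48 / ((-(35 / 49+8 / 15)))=-5040 / 131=-38.47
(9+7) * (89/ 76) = 356/ 19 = 18.74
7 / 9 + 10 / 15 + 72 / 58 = 701 / 261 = 2.69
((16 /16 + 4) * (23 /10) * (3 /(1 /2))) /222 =23 /74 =0.31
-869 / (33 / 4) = -105.33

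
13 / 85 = 0.15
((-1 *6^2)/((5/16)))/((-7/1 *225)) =64/875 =0.07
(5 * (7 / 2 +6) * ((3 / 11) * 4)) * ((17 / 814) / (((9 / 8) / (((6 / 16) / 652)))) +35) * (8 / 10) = 1058802683 / 729751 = 1450.91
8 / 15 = 0.53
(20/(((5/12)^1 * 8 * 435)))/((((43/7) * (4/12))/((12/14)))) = 36/6235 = 0.01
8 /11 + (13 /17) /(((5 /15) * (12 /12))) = 565 /187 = 3.02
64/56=8/7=1.14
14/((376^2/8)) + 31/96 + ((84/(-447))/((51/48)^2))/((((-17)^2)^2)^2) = 20620398057814178195/63700439845217693664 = 0.32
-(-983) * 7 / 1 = 6881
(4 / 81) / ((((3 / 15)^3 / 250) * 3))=125000 / 243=514.40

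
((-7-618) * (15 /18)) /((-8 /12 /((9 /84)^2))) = 28125 /3136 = 8.97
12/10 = 6/5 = 1.20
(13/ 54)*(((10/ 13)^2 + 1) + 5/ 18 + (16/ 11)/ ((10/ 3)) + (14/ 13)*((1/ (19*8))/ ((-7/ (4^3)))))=7124147/ 13204620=0.54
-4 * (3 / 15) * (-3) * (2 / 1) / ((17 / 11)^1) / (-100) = -66 / 2125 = -0.03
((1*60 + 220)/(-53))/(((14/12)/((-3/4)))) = 180/53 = 3.40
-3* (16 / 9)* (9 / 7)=-48 / 7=-6.86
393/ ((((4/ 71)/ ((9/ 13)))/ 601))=150927327/ 52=2902448.60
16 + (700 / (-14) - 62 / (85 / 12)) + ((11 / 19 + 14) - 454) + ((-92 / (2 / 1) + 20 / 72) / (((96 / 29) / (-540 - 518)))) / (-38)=-866.73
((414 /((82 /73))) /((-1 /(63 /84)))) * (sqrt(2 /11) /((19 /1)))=-6.20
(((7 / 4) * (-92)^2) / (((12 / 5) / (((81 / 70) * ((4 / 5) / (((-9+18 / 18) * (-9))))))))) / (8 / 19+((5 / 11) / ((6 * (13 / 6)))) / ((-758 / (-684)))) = 1634202141 / 9321320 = 175.32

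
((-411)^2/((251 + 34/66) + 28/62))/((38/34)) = 2937705111/4897478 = 599.84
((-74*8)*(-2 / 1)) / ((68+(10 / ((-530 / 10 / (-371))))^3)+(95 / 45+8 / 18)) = 0.00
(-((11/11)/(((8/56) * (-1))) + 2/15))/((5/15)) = 103/5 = 20.60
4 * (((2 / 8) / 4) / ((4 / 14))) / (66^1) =7 / 528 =0.01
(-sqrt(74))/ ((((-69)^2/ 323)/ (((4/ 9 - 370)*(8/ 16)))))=537149*sqrt(74)/ 42849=107.84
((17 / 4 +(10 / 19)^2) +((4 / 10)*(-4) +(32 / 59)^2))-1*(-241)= 6137966873 / 25132820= 244.22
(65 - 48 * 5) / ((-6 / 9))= 525 / 2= 262.50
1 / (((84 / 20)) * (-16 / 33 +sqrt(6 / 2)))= 880 / 21077 +1815 * sqrt(3) / 21077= 0.19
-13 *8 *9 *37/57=-11544/19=-607.58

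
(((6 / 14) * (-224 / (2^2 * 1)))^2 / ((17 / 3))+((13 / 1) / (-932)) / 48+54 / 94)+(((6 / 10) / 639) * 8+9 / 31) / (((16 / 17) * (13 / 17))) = 174949130941387 / 1704574838720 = 102.64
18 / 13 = 1.38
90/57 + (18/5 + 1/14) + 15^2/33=176563/14630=12.07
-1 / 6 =-0.17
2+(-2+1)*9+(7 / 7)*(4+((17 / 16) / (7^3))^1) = -16447 / 5488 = -3.00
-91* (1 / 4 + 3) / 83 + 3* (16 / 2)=6785 / 332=20.44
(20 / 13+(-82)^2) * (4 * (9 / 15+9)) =16786944 / 65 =258260.68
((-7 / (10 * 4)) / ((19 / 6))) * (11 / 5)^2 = -2541 / 9500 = -0.27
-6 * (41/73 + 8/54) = -2798/657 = -4.26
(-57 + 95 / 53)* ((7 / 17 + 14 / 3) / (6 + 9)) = -18.69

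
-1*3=-3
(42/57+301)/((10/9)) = 51597/190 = 271.56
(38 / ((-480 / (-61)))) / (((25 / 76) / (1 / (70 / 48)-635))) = -488888221 / 52500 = -9312.16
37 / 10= 3.70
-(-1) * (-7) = -7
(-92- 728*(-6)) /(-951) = -4276 /951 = -4.50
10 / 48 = 5 / 24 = 0.21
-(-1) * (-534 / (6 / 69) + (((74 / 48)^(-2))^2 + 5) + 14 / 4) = -6132.32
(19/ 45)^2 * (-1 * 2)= -722/ 2025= -0.36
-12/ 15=-4/ 5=-0.80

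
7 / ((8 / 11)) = 77 / 8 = 9.62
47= 47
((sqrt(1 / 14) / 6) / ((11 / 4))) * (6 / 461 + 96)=14754 * sqrt(14) / 35497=1.56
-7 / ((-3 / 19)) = 133 / 3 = 44.33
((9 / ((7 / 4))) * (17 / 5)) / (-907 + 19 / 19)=-102 / 5285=-0.02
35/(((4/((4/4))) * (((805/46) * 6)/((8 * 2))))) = 4/3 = 1.33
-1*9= -9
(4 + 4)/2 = 4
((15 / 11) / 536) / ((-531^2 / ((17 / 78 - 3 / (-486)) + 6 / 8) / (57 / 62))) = -35435 / 4385219881536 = -0.00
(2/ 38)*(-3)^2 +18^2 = 6165/ 19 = 324.47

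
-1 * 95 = -95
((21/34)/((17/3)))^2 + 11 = 3678893/334084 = 11.01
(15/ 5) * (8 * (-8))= -192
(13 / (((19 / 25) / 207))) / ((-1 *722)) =-67275 / 13718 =-4.90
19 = 19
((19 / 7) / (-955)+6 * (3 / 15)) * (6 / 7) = 48018 / 46795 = 1.03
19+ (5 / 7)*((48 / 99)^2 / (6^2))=1303853 / 68607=19.00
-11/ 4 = -2.75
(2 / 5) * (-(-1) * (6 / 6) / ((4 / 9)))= 9 / 10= 0.90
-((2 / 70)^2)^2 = -1 / 1500625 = -0.00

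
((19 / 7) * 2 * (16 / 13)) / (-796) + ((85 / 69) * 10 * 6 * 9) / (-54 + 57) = 92352404 / 416507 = 221.73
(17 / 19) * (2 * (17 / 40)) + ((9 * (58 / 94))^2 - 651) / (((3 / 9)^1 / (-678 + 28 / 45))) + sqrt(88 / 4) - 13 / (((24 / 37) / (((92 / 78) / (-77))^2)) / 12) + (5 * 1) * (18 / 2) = sqrt(22) + 733871075071114769 / 582299778060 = 1260302.40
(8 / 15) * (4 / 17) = 32 / 255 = 0.13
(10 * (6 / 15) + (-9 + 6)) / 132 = 1 / 132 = 0.01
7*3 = 21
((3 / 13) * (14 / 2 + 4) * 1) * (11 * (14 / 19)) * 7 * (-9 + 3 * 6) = 320166 / 247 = 1296.22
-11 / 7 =-1.57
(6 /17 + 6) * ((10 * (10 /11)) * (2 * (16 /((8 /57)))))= 2462400 /187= 13167.91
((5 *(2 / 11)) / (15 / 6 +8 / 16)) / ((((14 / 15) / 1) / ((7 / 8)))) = 25 / 88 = 0.28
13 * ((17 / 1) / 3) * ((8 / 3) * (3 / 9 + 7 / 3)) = 14144 / 27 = 523.85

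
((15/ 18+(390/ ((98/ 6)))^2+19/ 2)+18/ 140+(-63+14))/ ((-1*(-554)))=38291101/ 39904620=0.96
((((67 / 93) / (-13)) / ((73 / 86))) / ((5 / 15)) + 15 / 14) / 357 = 360617 / 147036162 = 0.00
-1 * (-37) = 37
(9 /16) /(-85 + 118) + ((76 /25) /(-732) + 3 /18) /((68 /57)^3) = 1189549767 /10549193600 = 0.11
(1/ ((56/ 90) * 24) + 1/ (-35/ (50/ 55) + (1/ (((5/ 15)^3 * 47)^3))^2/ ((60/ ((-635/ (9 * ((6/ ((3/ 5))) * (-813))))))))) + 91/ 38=46634502474576581009/ 19146029334070944032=2.44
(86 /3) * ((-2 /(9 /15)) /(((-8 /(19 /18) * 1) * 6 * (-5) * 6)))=-817 /11664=-0.07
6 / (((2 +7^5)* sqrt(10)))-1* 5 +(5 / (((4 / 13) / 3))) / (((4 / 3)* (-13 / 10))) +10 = -185 / 8 +sqrt(10) / 28015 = -23.12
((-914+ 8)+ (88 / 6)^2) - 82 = -6956 / 9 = -772.89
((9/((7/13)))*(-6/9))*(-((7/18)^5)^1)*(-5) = -156065/314928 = -0.50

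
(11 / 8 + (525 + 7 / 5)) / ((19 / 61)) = 1287771 / 760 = 1694.44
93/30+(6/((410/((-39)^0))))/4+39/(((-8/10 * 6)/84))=-111421/164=-679.40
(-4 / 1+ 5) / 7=1 / 7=0.14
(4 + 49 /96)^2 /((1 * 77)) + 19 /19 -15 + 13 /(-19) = -194425037 /13483008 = -14.42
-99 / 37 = -2.68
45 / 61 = 0.74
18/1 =18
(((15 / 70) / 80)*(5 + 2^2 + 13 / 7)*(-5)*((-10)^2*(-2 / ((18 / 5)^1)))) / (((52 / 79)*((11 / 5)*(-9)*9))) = -938125 / 13621608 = -0.07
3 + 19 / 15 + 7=169 / 15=11.27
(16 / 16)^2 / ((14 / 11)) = 11 / 14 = 0.79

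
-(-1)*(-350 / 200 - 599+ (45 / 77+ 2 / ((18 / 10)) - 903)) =-4163695 / 2772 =-1502.05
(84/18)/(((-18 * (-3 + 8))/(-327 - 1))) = 17.01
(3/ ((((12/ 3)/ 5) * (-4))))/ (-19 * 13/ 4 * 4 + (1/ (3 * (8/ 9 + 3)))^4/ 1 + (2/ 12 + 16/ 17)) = 1147978125/ 301097338904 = 0.00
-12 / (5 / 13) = -156 / 5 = -31.20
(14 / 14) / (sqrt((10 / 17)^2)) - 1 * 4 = -23 / 10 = -2.30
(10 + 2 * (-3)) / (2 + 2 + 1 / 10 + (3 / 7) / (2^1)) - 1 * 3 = -313 / 151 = -2.07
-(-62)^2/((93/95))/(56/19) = -55955/42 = -1332.26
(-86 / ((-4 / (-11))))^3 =-105823817 / 8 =-13227977.12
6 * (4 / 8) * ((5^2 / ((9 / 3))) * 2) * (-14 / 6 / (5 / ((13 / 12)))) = -455 / 18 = -25.28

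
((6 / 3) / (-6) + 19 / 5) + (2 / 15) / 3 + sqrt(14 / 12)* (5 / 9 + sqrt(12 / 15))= sqrt(42)* (25 + 18* sqrt(5)) / 270 + 158 / 45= 5.08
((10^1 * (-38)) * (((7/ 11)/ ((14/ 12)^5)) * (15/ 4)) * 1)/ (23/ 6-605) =66484800/ 95264477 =0.70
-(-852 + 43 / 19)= 16145 / 19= 849.74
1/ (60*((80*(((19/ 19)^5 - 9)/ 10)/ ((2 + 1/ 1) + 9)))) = -0.00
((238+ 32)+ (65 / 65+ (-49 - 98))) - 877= -753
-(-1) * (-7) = -7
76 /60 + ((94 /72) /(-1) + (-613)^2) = 67638413 /180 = 375768.96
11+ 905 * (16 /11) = 14601 /11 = 1327.36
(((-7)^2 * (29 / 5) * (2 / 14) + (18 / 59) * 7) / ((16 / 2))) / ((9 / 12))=12607 / 1770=7.12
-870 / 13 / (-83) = 870 / 1079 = 0.81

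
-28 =-28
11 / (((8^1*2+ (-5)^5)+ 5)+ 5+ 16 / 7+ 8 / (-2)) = -77 / 21705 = -0.00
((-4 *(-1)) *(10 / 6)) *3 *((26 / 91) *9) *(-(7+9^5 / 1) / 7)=-21260160 / 49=-433880.82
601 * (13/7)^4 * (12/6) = 34330322/2401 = 14298.34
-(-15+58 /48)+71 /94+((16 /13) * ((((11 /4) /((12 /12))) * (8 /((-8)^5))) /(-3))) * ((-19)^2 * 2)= 4612975 /312832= 14.75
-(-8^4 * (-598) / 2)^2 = -1499899887616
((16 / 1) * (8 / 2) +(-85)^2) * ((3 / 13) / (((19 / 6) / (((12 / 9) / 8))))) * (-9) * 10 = -1968030 / 247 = -7967.73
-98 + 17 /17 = -97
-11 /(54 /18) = -11 /3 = -3.67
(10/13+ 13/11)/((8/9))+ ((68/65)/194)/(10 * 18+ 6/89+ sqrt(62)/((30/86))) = 532850523021369/242760871614536 -17370753 * sqrt(62)/35862401488511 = 2.19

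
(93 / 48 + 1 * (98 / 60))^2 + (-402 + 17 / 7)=-155966057 / 403200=-386.82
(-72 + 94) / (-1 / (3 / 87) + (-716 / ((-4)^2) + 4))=-88 / 279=-0.32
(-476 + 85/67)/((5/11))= -349877/335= -1044.41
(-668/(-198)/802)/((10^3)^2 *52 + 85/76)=12692/156890451374415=0.00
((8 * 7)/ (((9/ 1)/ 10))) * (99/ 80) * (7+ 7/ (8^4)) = 2208283/ 4096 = 539.13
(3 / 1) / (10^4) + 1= 10003 / 10000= 1.00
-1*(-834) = 834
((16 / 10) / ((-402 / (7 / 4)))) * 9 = -21 / 335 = -0.06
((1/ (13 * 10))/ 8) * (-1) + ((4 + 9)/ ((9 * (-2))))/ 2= -3389/ 9360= -0.36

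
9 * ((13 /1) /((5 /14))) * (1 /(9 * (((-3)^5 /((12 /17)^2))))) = -2912 /39015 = -0.07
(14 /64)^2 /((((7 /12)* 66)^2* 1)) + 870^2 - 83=23443163393 /30976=756817.00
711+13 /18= 12811 /18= 711.72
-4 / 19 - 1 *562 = -10682 / 19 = -562.21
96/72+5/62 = 263/186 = 1.41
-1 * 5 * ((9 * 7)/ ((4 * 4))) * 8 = -315/ 2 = -157.50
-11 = -11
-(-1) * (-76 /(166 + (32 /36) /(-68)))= -2907 /6349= -0.46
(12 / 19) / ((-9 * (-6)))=2 / 171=0.01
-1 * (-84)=84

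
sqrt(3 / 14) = sqrt(42) / 14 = 0.46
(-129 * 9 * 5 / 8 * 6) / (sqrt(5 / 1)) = -3483 * sqrt(5) / 4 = -1947.06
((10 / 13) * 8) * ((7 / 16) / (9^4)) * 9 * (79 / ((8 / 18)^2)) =2765 / 1872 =1.48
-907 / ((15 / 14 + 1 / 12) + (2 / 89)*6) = -6780732 / 9641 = -703.32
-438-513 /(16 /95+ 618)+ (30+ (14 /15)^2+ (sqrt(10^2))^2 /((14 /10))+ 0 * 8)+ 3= -30849357803 /92493450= -333.53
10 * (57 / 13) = 570 / 13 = 43.85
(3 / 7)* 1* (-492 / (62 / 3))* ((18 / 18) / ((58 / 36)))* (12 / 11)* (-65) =31084560 / 69223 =449.05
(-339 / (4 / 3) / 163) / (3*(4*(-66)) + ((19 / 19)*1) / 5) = 5085 / 2581268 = 0.00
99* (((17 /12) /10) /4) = 561 /160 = 3.51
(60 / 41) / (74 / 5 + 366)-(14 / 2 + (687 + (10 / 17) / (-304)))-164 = -636295379 / 741608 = -857.99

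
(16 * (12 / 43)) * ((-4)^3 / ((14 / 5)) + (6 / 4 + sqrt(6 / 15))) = -28704 / 301 + 192 * sqrt(10) / 215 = -92.54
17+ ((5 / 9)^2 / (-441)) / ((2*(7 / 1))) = 8501573 / 500094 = 17.00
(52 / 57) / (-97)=-52 / 5529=-0.01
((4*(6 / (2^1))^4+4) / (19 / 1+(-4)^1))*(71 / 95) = 23288 / 1425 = 16.34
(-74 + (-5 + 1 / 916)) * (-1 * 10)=789.99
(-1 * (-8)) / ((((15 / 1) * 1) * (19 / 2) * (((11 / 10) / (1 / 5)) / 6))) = 64 / 1045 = 0.06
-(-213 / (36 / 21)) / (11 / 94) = 1061.77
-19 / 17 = -1.12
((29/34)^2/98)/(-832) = -841/94255616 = -0.00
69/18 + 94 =587/6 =97.83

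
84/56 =1.50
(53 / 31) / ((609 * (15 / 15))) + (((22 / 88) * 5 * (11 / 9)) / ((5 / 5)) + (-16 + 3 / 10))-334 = -394385423 / 1132740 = -348.17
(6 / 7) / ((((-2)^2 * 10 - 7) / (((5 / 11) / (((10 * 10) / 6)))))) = 3 / 4235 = 0.00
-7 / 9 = -0.78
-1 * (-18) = 18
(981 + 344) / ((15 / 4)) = 1060 / 3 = 353.33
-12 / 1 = -12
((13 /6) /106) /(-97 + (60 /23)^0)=-13 /61056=-0.00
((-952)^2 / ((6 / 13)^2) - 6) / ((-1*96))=-19145645 / 432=-44318.62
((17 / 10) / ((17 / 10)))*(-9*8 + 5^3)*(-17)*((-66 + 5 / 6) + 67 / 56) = 9683047 / 168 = 57637.18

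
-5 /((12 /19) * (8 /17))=-1615 /96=-16.82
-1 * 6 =-6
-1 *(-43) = 43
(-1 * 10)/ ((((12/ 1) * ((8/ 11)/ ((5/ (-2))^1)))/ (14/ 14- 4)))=-8.59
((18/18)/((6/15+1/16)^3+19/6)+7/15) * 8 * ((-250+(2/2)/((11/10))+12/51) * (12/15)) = -1697975288576/1379388725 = -1230.96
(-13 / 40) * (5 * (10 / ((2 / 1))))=-65 / 8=-8.12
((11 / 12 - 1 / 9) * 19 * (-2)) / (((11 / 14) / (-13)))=50141 / 99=506.47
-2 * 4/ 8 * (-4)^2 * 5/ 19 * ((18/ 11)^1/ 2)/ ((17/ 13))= -9360/ 3553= -2.63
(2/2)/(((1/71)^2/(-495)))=-2495295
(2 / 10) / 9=1 / 45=0.02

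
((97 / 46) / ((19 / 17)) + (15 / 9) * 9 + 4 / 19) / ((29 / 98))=732207 / 12673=57.78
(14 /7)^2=4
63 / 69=0.91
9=9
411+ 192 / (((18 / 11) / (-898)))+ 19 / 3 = -104948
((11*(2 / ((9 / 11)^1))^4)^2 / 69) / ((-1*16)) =-414998793616 / 2970223749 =-139.72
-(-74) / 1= 74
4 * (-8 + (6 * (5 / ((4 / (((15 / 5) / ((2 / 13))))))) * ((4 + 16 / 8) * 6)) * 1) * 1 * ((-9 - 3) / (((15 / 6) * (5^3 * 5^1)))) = -504672 / 3125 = -161.50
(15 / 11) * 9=135 / 11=12.27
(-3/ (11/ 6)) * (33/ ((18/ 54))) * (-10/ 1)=1620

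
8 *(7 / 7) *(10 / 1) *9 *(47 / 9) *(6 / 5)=4512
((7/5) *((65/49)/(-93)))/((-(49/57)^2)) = 14079/521017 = 0.03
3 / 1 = 3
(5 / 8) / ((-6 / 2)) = -5 / 24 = -0.21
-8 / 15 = -0.53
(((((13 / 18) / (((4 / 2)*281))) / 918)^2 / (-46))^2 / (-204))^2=815730721 / 10306321278217840736382055917838498295748656659020801017437923311616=0.00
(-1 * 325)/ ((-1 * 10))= 65/ 2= 32.50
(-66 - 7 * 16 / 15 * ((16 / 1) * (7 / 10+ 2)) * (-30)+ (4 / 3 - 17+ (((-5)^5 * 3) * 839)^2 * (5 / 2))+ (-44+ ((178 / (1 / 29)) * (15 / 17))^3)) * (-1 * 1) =-22810758898104248417 / 147390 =-154764630559089.82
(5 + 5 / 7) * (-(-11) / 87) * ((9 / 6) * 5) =1100 / 203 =5.42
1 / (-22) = -1 / 22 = -0.05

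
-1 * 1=-1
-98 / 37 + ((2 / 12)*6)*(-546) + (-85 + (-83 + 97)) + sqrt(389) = -22927 / 37 + sqrt(389) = -599.93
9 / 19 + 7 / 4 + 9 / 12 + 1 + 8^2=2583 / 38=67.97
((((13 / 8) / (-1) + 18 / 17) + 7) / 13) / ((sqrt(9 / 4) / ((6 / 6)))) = 875 / 2652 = 0.33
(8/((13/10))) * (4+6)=800/13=61.54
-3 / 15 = -1 / 5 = -0.20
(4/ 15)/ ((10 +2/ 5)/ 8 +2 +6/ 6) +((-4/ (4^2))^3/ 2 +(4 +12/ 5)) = 532859/ 82560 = 6.45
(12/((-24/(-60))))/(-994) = -15/497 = -0.03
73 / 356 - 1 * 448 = -159415 / 356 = -447.79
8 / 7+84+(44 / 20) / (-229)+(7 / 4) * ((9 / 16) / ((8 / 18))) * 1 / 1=179224313 / 2051840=87.35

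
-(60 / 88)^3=-3375 / 10648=-0.32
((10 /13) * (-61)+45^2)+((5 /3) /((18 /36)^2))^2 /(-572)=1978.00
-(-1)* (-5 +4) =-1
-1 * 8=-8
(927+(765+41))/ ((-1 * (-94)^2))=-0.20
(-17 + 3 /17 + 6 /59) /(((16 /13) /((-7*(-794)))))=-151480511 /2006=-75513.71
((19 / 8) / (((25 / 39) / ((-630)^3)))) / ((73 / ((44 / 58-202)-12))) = 5729006850840 / 2117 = 2706191238.00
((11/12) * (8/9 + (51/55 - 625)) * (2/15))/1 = -154238/2025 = -76.17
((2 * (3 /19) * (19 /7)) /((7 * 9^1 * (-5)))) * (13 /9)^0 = -2 /735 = -0.00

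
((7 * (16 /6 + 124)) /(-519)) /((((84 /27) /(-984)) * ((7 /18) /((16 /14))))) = 13461120 /8477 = 1587.96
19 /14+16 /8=47 /14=3.36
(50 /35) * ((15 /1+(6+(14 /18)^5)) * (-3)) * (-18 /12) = 897740 /6561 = 136.83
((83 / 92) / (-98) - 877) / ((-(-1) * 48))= -2635705 / 144256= -18.27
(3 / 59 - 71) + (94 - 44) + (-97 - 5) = -7254 / 59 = -122.95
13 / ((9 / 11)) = 143 / 9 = 15.89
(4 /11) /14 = 2 /77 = 0.03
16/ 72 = 2/ 9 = 0.22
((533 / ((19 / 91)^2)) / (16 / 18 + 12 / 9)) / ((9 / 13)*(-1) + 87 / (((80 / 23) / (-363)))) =-229516196 / 378786831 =-0.61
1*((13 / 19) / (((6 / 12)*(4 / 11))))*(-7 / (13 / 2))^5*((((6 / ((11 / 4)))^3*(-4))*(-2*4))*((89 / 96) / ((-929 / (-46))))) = -5073065754624 / 60999755531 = -83.17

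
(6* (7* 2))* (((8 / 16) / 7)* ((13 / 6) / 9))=13 / 9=1.44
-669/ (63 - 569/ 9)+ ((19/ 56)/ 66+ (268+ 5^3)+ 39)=3442.51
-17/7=-2.43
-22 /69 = -0.32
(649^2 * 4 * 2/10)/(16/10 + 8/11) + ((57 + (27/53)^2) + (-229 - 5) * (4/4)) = 12998802851/89888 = 144611.10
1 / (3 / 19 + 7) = 19 / 136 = 0.14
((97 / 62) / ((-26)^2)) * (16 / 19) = 194 / 99541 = 0.00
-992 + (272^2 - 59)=72933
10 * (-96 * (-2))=1920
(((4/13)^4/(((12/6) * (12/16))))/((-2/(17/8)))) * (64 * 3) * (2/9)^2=-139264/2313441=-0.06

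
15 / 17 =0.88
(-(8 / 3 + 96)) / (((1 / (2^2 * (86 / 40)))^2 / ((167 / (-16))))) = 11424971 / 150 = 76166.47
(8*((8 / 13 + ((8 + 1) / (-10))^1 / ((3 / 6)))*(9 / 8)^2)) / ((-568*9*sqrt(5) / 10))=693*sqrt(5) / 147680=0.01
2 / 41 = 0.05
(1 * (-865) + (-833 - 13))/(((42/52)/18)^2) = -41638896/49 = -849773.39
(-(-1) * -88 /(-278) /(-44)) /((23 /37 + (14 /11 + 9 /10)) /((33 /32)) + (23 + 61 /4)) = -89540 /509786531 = -0.00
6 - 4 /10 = 28 /5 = 5.60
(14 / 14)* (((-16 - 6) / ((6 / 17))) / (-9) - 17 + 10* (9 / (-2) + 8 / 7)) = -8249 / 189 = -43.65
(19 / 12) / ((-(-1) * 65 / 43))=817 / 780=1.05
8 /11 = 0.73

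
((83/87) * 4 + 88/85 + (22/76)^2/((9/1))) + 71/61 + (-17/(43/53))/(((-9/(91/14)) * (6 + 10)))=520634688917/74691708640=6.97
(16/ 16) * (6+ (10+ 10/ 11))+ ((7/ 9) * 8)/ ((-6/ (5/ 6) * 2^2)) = 29747/ 1782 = 16.69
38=38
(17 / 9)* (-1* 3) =-17 / 3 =-5.67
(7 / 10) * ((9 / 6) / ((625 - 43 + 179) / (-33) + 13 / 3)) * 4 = -231 / 1030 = -0.22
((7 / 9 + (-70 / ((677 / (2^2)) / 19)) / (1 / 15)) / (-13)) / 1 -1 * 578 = -45069341 / 79209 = -568.99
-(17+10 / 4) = -39 / 2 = -19.50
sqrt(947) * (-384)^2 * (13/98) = 958464 * sqrt(947)/49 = 601942.09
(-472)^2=222784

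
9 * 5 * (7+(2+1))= 450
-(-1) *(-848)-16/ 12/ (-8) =-5087/ 6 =-847.83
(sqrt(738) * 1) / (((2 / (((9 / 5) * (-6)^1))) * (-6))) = 27 * sqrt(82) / 10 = 24.45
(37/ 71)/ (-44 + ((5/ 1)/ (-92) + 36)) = -3404/ 52611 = -0.06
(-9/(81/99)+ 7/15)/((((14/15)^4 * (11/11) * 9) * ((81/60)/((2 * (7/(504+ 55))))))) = -49375/1725633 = -0.03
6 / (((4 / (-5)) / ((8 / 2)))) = -30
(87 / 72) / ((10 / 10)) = 29 / 24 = 1.21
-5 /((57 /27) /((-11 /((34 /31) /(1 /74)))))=0.32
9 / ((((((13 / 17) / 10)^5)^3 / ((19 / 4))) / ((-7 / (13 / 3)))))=-2569740294492937128165750000000000000 / 665416609183179841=-3861851746753624749.44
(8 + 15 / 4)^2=2209 / 16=138.06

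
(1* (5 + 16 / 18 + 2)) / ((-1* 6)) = -1.31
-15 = -15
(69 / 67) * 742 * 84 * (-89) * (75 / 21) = -1366986600 / 67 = -20402785.07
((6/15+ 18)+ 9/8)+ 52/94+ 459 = 479.08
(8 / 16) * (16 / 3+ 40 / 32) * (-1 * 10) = -395 / 12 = -32.92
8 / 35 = 0.23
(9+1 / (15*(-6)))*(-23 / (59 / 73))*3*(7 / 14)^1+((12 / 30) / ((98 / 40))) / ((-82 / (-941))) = -2715522239 / 7111860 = -381.83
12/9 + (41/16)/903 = 6435/4816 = 1.34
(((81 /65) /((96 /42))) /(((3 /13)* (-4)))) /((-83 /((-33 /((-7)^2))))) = -891 /185920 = -0.00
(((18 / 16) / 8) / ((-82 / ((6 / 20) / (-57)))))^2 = 81 / 994248294400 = 0.00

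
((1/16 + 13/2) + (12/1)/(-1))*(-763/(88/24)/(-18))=-22127/352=-62.86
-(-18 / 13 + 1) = 5 / 13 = 0.38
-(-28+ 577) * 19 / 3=-3477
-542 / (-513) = 542 / 513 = 1.06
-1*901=-901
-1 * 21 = -21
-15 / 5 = -3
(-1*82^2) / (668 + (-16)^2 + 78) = -3362 / 501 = -6.71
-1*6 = -6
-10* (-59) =590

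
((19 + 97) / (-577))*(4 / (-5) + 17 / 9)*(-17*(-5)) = -96628 / 5193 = -18.61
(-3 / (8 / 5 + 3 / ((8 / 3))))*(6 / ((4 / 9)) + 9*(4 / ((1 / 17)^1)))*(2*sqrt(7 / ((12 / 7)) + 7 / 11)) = -25020*sqrt(20559) / 1199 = -2992.05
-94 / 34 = -47 / 17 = -2.76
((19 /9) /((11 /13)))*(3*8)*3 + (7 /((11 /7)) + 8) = 192.09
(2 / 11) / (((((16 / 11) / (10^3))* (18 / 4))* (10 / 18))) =50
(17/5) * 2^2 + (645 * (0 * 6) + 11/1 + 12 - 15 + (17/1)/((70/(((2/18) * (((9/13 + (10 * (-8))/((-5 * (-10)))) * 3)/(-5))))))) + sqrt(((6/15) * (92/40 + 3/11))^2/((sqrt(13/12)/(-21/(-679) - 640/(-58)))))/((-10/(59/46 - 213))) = 1475203/68250 + 2756137 * 13^(3/4) * sqrt(175120502) * 3^(1/4)/4625978500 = 92.65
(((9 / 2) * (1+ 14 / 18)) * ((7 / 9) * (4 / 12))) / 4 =14 / 27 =0.52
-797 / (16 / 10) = -3985 / 8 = -498.12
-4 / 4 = -1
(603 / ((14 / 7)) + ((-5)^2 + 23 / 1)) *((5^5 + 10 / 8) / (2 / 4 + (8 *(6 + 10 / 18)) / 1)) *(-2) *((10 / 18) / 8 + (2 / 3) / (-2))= 166078905 / 15248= 10891.85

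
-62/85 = -0.73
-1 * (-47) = 47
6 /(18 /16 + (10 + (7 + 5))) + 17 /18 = 4009 /3330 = 1.20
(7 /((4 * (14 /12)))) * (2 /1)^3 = 12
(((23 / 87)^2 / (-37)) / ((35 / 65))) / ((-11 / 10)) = 68770 / 21564081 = 0.00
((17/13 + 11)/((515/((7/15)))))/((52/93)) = 1736/87035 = 0.02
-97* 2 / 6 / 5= -97 / 15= -6.47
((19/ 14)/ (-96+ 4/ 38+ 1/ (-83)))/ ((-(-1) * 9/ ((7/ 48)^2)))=-209741/ 6272432640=-0.00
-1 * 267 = -267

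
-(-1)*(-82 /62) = -41 /31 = -1.32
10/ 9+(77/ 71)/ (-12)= 2609/ 2556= 1.02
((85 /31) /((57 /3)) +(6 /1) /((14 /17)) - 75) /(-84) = 278591 /346332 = 0.80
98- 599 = -501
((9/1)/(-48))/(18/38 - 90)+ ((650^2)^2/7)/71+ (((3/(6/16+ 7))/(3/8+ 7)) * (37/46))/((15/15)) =359167505.08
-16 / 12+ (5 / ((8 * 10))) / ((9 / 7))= -185 / 144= -1.28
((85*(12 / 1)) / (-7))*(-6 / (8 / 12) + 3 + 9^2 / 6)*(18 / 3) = -45900 / 7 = -6557.14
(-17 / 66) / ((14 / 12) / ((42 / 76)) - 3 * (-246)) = -51 / 146542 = -0.00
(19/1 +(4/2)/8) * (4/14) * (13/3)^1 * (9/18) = 143/12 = 11.92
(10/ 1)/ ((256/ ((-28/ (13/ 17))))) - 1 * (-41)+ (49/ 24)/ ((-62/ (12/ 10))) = 2548907/ 64480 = 39.53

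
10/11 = 0.91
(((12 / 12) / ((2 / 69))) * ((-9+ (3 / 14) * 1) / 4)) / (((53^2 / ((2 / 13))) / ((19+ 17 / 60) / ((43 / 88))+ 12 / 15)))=-0.17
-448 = -448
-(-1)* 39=39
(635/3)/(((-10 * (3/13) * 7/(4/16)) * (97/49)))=-11557/6984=-1.65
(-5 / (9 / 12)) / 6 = -10 / 9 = -1.11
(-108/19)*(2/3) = -72/19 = -3.79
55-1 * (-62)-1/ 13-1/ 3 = 4547/ 39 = 116.59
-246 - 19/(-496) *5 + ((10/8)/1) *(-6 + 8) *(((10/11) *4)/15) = -4013473/16368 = -245.20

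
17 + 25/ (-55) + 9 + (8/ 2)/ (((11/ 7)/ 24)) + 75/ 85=16366/ 187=87.52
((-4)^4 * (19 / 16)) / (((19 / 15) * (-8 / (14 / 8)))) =-105 / 2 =-52.50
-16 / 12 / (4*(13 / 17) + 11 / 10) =-0.32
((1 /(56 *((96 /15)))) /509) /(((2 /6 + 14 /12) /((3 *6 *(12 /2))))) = 45 /114016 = 0.00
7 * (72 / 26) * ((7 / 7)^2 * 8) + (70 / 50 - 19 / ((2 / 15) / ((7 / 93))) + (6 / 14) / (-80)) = 32891903 / 225680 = 145.75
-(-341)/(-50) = -341/50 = -6.82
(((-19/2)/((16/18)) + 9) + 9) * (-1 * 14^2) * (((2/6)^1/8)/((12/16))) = -637/8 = -79.62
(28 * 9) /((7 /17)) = 612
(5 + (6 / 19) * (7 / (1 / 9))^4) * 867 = 81946985487 / 19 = 4312999236.16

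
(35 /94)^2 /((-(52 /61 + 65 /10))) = -74725 /3962946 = -0.02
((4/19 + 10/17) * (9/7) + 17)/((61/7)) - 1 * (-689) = 13616126/19703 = 691.07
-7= -7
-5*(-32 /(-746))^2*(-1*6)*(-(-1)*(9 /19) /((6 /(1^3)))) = 11520 /2643451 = 0.00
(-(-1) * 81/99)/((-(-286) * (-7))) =-9/22022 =-0.00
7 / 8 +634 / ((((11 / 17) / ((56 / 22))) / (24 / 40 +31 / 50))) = 73656471 / 24200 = 3043.66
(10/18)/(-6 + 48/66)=-55/522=-0.11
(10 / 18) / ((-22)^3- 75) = -5 / 96507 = -0.00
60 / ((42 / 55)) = 550 / 7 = 78.57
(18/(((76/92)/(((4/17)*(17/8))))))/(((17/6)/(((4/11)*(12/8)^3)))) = 16767/3553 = 4.72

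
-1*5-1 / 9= -46 / 9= -5.11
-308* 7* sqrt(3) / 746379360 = -539* sqrt(3) / 186594840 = -0.00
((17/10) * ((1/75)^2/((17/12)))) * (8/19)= 16/178125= 0.00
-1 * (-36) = 36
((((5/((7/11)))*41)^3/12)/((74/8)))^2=131485928426409390625/1449553329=90707893111.54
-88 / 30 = -44 / 15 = -2.93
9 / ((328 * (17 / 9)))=0.01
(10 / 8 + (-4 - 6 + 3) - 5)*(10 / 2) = -215 / 4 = -53.75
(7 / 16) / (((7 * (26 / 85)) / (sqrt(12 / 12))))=85 / 416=0.20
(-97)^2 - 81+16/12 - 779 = 25651/3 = 8550.33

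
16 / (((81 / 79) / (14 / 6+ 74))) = 289456 / 243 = 1191.18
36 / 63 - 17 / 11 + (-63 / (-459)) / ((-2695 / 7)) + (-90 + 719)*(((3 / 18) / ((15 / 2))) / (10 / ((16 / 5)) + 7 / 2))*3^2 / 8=1456087 / 1040655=1.40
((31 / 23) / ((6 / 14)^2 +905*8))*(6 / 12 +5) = 16709 / 16319374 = 0.00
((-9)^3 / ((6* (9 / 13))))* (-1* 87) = 30537 / 2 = 15268.50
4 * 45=180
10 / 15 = 2 / 3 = 0.67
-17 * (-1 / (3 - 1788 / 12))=-17 / 146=-0.12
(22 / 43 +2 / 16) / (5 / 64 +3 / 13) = 22776 / 11051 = 2.06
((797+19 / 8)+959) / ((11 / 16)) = 28134 / 11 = 2557.64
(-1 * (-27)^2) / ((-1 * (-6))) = -243 / 2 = -121.50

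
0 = 0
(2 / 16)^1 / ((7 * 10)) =0.00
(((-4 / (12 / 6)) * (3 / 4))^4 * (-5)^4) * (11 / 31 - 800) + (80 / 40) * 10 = -1254933205 / 496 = -2530107.27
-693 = -693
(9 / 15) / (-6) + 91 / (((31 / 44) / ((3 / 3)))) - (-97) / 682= 220292 / 1705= 129.20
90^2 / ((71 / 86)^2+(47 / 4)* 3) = 1198152 / 5315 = 225.43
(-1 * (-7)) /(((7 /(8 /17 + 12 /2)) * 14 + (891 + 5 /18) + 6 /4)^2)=1715175 /201980134084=0.00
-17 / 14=-1.21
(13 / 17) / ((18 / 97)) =4.12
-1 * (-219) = 219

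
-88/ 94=-44/ 47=-0.94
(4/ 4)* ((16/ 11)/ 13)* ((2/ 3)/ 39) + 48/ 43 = 804464/ 719433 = 1.12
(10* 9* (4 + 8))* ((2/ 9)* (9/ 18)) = 120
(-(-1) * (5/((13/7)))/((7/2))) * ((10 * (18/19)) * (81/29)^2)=11809800/207727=56.85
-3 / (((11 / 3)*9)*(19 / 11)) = -1 / 19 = -0.05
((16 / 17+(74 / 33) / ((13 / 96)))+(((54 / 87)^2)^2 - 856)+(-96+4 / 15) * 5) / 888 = -1698360191471 / 1145120473926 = -1.48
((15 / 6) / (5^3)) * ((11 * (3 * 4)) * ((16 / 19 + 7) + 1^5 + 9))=22374 / 475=47.10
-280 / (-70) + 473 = 477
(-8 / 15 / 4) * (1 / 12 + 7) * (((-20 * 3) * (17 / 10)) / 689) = 289 / 2067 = 0.14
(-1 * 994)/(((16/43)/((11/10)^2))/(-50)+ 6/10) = -1673.82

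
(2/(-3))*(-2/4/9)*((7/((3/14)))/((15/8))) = 784/1215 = 0.65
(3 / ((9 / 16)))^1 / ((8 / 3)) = 2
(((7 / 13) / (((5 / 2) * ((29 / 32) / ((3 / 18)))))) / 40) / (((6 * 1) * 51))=14 / 4326075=0.00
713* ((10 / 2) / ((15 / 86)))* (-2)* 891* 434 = -15807535128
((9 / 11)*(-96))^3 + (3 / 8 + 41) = -5159339791 / 10648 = -484536.04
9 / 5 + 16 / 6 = 67 / 15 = 4.47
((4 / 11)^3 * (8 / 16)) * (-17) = -544 / 1331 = -0.41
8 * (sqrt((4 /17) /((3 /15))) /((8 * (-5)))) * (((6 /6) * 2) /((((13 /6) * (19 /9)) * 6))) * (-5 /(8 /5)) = 45 * sqrt(85) /8398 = 0.05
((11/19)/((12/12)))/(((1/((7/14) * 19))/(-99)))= -1089/2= -544.50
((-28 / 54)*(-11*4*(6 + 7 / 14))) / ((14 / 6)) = 572 / 9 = 63.56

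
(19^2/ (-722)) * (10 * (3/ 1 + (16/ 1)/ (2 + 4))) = -85/ 3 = -28.33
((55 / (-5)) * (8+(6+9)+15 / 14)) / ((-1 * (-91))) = -3707 / 1274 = -2.91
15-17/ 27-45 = -827/ 27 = -30.63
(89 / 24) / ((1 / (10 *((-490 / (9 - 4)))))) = -21805 / 6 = -3634.17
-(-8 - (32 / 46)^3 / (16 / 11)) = 8.23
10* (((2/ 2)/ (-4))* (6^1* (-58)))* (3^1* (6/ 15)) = 1044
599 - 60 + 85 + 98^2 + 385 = 10613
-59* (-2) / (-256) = -59 / 128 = -0.46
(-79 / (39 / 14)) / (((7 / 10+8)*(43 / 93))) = -342860 / 48633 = -7.05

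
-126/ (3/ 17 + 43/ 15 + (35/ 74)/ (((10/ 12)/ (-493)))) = 1188810/ 2611303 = 0.46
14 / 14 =1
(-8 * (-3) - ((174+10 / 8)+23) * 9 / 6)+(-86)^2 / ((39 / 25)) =1393907 / 312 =4467.65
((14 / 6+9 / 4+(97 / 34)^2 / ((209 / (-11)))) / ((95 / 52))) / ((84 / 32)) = 0.87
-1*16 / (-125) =16 / 125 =0.13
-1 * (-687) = 687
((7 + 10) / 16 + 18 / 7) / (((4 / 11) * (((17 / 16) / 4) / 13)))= 489.08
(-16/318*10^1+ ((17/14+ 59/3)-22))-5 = -14741/2226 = -6.62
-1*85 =-85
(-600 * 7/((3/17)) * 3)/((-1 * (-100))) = -714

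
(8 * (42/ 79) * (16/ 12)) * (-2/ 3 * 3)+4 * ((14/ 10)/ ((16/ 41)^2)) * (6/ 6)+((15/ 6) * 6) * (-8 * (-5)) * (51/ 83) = 826926459/ 2098240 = 394.10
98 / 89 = 1.10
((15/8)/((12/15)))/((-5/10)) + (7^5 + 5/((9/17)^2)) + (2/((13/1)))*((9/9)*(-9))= 283362593/16848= 16818.77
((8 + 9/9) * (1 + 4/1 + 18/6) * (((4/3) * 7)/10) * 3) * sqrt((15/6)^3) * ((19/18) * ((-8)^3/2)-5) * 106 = -7351736 * sqrt(10) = -23248230.52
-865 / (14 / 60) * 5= -129750 / 7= -18535.71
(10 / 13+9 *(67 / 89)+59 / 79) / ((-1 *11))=-757854 / 1005433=-0.75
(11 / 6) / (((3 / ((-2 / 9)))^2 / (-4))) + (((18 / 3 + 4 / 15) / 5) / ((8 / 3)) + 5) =1187489 / 218700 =5.43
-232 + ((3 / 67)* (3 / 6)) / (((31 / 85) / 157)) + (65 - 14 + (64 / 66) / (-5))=-117586363 / 685410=-171.56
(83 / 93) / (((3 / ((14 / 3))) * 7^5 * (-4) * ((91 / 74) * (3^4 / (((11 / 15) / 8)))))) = -33781 / 1777564119240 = -0.00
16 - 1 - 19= -4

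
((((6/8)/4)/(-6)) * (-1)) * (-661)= -661/32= -20.66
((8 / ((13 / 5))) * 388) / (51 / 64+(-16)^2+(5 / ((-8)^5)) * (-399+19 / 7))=4.65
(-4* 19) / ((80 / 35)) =-133 / 4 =-33.25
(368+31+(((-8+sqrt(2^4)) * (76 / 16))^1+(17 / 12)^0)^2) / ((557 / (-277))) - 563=-513862 / 557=-922.55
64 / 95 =0.67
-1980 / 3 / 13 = -660 / 13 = -50.77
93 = 93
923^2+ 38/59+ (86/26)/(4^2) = 851929.85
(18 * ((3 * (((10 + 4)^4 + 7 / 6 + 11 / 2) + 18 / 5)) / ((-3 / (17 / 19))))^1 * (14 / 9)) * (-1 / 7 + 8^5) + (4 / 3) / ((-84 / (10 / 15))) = -113277848229038 / 3591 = -31544931280.71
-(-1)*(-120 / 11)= -120 / 11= -10.91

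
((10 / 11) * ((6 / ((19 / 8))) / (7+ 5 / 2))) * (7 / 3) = 2240 / 3971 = 0.56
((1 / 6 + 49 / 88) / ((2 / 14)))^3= 2389979753 / 18399744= 129.89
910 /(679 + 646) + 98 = 26152 /265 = 98.69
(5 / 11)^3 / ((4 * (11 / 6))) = 375 / 29282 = 0.01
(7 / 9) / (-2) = -7 / 18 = -0.39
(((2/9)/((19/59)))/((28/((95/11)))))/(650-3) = 295/896742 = 0.00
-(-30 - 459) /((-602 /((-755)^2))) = -463026.95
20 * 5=100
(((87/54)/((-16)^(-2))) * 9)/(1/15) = 55680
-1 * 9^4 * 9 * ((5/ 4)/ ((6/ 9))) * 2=-885735/ 4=-221433.75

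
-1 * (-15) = 15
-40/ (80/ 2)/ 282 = -1/ 282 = -0.00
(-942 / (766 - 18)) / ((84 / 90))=-1.35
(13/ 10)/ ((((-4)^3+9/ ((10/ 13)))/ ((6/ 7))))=-78/ 3661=-0.02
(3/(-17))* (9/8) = -0.20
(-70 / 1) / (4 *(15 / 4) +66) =-0.86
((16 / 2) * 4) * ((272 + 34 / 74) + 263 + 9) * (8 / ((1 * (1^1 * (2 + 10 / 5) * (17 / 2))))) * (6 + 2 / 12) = 25280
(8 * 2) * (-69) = -1104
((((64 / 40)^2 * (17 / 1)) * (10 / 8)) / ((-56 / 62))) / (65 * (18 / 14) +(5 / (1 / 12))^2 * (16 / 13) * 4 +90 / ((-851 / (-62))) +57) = -5830201 / 1729858215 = -0.00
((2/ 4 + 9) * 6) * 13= 741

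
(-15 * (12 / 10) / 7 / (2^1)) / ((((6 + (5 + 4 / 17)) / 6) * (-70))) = 459 / 46795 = 0.01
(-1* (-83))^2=6889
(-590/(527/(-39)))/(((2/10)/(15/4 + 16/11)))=13173225/11594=1136.21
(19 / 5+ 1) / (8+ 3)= 24 / 55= 0.44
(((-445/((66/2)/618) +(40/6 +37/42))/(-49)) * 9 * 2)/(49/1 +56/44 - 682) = -4.84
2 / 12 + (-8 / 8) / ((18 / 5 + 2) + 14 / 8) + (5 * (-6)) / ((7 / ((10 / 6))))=-697 / 98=-7.11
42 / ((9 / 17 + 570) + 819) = 119 / 3937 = 0.03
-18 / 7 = -2.57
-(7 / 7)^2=-1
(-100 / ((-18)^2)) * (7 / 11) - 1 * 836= -836.20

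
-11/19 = -0.58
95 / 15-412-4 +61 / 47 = -57580 / 141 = -408.37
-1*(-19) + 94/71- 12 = 591/71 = 8.32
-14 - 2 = -16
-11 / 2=-5.50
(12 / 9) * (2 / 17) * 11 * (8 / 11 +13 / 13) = 152 / 51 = 2.98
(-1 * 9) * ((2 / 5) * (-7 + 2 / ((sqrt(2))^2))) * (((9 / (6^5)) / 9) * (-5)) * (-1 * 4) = 1 / 18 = 0.06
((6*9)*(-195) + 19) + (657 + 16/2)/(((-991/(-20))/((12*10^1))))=-8820401/991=-8900.51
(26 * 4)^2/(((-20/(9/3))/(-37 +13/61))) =59683.04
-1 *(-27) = 27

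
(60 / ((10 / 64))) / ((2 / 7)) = 1344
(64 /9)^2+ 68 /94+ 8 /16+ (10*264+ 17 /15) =102519641 /38070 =2692.92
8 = 8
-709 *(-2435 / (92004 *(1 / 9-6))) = -5179245 / 1625404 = -3.19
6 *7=42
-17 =-17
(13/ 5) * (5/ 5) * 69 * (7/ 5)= 251.16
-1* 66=-66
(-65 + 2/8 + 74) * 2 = 37/2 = 18.50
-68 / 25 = -2.72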